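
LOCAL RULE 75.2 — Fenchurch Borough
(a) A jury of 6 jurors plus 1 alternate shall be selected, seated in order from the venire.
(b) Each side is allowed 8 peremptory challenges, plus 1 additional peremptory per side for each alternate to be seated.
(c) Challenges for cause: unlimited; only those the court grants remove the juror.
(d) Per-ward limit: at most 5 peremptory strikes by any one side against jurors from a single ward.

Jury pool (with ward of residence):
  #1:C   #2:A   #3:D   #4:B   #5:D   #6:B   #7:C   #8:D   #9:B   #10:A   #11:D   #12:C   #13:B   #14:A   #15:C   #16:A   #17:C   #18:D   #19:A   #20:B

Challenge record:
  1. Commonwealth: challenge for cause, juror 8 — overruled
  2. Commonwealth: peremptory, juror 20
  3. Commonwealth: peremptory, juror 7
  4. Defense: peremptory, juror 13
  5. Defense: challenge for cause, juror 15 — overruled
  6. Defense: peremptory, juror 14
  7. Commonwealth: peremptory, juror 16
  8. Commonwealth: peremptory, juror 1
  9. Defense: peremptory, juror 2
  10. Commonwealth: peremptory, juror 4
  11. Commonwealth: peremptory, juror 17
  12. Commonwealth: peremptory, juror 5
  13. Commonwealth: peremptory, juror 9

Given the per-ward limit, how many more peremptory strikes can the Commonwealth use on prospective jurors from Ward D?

Commonwealth peremptories so far: #20, #7, #16, #1, #4, #17, #5, #9 — 8 of 9 used, 1 left overall.
Against Ward D: #5 — 1 used; per-ward cap 5 leaves 4.
Binding limit: min(1, 4) = 1.

1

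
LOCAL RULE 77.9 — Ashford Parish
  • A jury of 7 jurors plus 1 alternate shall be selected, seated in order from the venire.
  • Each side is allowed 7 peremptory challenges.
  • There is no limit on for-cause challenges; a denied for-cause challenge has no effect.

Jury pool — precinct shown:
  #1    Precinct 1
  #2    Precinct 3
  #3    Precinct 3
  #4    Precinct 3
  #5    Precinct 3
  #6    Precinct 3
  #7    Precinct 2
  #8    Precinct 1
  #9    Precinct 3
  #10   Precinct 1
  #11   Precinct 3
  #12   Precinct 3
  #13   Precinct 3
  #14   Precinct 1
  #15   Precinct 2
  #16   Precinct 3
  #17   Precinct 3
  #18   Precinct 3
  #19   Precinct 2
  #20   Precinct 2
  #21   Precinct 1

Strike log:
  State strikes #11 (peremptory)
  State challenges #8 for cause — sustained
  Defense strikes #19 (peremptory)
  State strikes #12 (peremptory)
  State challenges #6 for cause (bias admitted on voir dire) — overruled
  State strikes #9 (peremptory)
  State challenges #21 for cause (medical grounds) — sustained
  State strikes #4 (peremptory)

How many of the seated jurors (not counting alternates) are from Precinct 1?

2

Removed: #4, #8, #9, #11, #12, #19, #21.
Seated jurors 1–7: #1, #2, #3, #5, #6, #7, #10 (alternates #13 not counted).
Of those, in Precinct 1: #1, #10 → 2.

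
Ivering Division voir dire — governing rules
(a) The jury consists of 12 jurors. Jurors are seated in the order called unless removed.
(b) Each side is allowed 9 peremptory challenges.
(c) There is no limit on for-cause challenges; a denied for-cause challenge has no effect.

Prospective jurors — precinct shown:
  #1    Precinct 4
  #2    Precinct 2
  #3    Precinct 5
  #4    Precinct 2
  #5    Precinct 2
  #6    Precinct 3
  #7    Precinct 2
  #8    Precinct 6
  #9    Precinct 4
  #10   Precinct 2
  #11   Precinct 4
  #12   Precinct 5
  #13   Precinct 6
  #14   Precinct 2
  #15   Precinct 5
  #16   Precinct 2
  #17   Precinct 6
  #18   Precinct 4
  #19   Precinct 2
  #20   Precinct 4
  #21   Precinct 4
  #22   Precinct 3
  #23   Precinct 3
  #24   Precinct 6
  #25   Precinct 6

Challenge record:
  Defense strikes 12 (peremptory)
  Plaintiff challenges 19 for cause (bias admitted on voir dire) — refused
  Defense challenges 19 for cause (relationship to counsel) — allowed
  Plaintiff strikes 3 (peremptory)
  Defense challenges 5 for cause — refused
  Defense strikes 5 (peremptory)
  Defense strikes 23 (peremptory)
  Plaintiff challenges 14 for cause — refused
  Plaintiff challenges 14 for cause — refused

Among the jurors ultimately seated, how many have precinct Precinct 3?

1

Removed: #3, #5, #12, #19, #23.
Seated jurors 1–12: #1, #2, #4, #6, #7, #8, #9, #10, #11, #13, #14, #15.
Of those, in Precinct 3: #6 → 1.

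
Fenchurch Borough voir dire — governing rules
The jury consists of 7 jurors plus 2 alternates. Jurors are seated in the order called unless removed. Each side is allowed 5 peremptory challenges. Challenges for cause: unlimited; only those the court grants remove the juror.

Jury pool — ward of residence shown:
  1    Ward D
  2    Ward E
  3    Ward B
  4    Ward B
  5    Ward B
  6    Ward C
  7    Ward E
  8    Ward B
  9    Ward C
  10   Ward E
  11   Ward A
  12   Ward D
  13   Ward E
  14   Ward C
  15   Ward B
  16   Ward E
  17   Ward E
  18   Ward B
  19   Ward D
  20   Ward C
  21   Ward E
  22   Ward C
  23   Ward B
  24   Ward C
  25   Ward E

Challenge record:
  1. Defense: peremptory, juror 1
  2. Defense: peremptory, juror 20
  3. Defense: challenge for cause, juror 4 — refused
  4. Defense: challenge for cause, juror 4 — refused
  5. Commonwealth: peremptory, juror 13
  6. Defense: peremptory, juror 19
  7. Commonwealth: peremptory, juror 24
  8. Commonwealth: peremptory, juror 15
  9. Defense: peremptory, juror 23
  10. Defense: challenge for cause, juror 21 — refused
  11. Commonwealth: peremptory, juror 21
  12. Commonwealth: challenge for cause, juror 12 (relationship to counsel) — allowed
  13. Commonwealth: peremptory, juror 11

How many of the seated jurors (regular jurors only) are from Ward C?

1

Removed: #1, #11, #12, #13, #15, #19, #20, #21, #23, #24.
Seated jurors 1–7: #2, #3, #4, #5, #6, #7, #8 (alternates #9, #10 not counted).
Of those, in Ward C: #6 → 1.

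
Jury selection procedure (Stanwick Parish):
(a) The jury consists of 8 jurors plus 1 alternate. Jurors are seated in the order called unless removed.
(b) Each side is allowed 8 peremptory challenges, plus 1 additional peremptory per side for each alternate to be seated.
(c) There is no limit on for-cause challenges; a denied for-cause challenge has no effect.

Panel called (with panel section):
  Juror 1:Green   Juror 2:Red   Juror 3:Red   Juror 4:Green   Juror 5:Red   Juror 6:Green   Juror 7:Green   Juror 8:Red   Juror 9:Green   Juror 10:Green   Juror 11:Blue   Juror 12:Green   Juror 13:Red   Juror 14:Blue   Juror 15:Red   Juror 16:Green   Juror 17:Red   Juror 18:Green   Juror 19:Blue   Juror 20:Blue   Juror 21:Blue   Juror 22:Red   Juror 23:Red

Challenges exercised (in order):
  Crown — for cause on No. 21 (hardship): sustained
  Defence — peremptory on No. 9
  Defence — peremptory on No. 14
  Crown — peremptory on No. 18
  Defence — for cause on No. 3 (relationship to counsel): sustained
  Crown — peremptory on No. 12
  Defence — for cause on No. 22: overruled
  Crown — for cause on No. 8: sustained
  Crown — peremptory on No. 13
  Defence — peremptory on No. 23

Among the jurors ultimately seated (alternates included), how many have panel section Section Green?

Removed: #3, #8, #9, #12, #13, #14, #18, #21, #23.
Seated (9 incl. alternates): #1, #2, #4, #5, #6, #7, #10, #11, #15.
Of those, in Section Green: #1, #4, #6, #7, #10 → 5.

5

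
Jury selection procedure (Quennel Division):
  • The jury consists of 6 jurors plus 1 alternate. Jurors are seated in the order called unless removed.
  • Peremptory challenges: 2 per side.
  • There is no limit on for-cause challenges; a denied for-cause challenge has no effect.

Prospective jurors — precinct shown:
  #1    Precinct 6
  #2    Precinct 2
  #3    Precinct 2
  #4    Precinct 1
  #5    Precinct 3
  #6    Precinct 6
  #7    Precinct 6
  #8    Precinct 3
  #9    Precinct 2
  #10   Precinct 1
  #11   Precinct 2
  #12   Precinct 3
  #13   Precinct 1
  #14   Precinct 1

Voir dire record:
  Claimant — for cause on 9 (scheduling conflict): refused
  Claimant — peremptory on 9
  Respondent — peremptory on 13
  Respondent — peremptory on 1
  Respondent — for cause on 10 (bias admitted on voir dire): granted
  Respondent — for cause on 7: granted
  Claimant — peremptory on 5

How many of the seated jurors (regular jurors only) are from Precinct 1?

Removed: #1, #5, #7, #9, #10, #13.
Seated jurors 1–6: #2, #3, #4, #6, #8, #11 (alternates #12 not counted).
Of those, in Precinct 1: #4 → 1.

1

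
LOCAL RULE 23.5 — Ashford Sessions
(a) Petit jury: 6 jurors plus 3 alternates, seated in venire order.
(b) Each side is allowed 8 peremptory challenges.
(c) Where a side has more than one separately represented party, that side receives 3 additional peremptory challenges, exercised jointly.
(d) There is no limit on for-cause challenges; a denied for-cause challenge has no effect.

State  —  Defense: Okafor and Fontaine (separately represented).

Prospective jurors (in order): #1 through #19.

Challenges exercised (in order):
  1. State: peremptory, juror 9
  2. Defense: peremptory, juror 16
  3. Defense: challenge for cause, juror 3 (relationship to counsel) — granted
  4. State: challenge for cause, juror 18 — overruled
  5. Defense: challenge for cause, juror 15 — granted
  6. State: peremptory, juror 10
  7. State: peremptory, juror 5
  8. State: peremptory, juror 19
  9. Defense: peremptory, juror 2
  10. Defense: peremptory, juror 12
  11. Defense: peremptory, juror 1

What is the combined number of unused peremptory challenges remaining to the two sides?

11

State allotment: 8. Defense allotment: 8 base + 3 multi-party = 11.
State peremptories used: #9, #10, #5, #19 — 4 (the for-cause on #18 doesn't count).
Defense peremptories used: #16, #2, #12, #1 — 4 (for-cause on #3, #15 don't count).
Remaining: (8 − 4) + (11 − 4) = 11.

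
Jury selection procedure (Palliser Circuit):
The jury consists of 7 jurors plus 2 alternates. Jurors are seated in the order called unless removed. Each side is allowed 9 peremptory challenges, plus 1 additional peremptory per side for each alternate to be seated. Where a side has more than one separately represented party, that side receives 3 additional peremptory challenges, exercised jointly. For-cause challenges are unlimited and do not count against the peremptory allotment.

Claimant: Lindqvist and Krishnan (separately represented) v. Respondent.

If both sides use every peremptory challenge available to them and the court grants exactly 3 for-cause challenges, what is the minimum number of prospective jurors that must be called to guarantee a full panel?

37

Seats to fill: 7 + 2 alternates = 9.
Peremptories — Claimant: 9 + 1×2 + 3 = 14; Respondent: 9 + 1×2 = 11; total 25.
For-cause removals: 3.
Minimum venire: 9 + 25 + 3 = 37.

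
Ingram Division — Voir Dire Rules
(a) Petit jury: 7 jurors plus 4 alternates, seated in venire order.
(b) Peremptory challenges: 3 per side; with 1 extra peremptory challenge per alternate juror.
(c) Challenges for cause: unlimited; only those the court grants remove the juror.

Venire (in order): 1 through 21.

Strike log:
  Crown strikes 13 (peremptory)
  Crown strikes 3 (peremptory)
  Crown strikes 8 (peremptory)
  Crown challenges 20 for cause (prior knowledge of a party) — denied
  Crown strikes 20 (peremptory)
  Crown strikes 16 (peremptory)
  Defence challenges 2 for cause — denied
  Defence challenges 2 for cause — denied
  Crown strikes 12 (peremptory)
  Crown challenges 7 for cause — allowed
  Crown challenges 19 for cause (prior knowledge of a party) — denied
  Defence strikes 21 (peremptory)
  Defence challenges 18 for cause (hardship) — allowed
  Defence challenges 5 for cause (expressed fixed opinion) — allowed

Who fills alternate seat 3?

17

Removed: #3, #5, #7, #8, #12, #13, #16, #18, #20, #21. (#2, #19 stay — for-cause denied.)
Seating in order: seats 1–7 → #1, #2, #4, #6, #9, #10, #11; alternates → #14, #15, #17, #19.
So alternate 3 is #17.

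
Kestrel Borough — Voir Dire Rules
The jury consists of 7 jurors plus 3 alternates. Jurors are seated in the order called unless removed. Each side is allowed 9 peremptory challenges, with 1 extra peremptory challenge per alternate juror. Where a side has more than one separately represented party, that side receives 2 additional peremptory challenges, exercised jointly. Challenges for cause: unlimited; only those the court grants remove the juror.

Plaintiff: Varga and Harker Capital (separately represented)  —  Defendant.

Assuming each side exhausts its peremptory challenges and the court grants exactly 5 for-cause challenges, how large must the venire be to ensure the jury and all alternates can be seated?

Seats to fill: 7 + 3 alternates = 10.
Peremptories — Plaintiff: 9 + 1×3 + 2 = 14; Defendant: 9 + 1×3 = 12; total 26.
For-cause removals: 5.
Minimum venire: 10 + 26 + 5 = 41.

41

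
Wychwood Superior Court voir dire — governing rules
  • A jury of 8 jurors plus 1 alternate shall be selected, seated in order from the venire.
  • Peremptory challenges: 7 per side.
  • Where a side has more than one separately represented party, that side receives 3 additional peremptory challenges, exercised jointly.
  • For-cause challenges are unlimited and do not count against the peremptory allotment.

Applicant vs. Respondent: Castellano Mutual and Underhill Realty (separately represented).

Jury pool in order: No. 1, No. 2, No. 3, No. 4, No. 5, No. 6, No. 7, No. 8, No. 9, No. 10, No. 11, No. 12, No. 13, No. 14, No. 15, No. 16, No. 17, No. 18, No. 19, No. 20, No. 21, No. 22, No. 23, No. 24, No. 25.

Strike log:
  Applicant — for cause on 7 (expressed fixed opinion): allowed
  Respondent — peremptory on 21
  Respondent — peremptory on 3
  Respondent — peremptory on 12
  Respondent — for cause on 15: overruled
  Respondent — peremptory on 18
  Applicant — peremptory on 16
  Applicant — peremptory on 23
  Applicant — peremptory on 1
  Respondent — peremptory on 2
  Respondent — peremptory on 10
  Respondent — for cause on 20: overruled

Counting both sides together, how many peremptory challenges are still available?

8

Applicant allotment: 7. Respondent allotment: 7 base + 3 multi-party = 10.
Applicant peremptories used: #16, #23, #1 — 3 (the for-cause on #7 doesn't count).
Respondent peremptories used: #21, #3, #12, #18, #2, #10 — 6 (for-cause on #15, #20 don't count).
Remaining: (7 − 3) + (10 − 6) = 8.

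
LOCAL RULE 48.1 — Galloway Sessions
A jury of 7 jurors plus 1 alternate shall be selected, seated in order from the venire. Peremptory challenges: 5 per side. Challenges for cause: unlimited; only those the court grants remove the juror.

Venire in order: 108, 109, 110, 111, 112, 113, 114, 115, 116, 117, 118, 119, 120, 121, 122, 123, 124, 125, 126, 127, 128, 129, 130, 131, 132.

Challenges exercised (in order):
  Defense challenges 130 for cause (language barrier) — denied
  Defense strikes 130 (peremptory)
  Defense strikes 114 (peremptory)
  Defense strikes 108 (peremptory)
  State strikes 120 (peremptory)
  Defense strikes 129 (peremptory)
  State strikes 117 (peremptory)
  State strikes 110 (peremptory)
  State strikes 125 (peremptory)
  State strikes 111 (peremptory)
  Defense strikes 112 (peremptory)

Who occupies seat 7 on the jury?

121

Removed: #108, #110, #111, #112, #114, #117, #120, #125, #129, #130.
Seating in order: seats 1–7 → #109, #113, #115, #116, #118, #119, #121; alternates → #122.
So seat 7 is #121.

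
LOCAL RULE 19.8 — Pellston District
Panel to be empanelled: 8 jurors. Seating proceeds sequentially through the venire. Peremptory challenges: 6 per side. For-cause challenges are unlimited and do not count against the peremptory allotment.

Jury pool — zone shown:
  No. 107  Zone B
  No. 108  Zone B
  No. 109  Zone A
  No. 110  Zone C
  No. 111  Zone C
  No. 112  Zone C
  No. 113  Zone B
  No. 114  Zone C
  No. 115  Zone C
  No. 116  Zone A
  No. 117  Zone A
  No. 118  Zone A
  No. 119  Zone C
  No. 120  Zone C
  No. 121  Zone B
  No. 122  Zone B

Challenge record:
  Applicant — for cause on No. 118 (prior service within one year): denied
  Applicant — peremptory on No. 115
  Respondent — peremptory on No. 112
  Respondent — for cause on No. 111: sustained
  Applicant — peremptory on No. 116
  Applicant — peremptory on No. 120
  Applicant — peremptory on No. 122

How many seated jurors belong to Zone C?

2

Removed: #111, #112, #115, #116, #120, #122.
Seated jurors 1–8: #107, #108, #109, #110, #113, #114, #117, #118.
Of those, in Zone C: #110, #114 → 2.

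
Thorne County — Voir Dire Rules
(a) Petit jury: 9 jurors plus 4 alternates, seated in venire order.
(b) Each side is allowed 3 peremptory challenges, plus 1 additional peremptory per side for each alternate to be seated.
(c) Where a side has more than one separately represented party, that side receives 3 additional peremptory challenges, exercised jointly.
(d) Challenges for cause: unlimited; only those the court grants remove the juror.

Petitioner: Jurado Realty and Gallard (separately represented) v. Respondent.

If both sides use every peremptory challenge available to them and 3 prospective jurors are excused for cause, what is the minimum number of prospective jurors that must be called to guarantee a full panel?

33

Seats to fill: 9 + 4 alternates = 13.
Peremptories — Petitioner: 3 + 1×4 + 3 = 10; Respondent: 3 + 1×4 = 7; total 17.
For-cause removals: 3.
Minimum venire: 13 + 17 + 3 = 33.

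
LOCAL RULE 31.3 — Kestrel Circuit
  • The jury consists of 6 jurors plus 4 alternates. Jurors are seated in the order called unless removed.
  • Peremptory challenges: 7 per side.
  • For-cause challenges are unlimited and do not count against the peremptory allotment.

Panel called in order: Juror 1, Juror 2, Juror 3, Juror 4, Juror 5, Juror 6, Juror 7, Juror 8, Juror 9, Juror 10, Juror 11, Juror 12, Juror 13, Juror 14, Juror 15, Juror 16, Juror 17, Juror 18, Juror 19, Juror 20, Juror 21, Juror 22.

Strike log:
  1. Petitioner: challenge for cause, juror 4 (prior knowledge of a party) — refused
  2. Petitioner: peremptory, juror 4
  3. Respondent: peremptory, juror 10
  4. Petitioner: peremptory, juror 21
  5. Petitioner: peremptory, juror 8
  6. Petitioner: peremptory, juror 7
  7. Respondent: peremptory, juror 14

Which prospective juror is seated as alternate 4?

Removed: #4, #7, #8, #10, #14, #21.
Seating in order: seats 1–6 → #1, #2, #3, #5, #6, #9; alternates → #11, #12, #13, #15.
So alternate 4 is #15.

15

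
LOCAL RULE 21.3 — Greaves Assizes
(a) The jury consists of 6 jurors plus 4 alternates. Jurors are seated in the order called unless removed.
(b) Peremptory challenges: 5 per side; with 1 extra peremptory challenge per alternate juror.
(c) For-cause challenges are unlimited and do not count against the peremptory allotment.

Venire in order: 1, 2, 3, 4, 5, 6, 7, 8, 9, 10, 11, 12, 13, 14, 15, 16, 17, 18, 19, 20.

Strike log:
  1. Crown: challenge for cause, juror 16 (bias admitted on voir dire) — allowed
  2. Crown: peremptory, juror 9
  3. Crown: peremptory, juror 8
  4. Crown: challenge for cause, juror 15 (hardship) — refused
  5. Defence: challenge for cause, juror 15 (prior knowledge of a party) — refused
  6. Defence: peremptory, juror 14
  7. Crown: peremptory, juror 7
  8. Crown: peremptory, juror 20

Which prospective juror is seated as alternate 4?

13

Removed: #7, #8, #9, #14, #16, #20. (#15 stays — for-cause denied.)
Filling seats in venire order through position 10: #1, #2, #3, #4, #5, #6, #10, #11, #12, #13.
So alternate 4 is #13.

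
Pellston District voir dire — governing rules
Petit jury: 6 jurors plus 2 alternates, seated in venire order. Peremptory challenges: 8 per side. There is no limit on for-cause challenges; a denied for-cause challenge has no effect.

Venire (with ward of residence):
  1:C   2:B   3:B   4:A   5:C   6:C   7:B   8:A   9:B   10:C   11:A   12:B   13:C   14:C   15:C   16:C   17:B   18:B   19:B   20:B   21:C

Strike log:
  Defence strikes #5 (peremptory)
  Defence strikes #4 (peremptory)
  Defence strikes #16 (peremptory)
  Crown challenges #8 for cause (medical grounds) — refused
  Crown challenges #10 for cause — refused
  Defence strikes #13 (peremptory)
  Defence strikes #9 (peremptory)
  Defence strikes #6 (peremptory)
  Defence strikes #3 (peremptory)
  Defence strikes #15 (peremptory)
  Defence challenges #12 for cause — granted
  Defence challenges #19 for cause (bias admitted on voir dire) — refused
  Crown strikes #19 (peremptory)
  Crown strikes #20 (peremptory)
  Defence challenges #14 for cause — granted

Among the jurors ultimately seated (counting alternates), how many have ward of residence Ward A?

2

Removed: #3, #4, #5, #6, #9, #12, #13, #14, #15, #16, #19, #20.
Seated (8 incl. alternates): #1, #2, #7, #8, #10, #11, #17, #18.
Of those, in Ward A: #8, #11 → 2.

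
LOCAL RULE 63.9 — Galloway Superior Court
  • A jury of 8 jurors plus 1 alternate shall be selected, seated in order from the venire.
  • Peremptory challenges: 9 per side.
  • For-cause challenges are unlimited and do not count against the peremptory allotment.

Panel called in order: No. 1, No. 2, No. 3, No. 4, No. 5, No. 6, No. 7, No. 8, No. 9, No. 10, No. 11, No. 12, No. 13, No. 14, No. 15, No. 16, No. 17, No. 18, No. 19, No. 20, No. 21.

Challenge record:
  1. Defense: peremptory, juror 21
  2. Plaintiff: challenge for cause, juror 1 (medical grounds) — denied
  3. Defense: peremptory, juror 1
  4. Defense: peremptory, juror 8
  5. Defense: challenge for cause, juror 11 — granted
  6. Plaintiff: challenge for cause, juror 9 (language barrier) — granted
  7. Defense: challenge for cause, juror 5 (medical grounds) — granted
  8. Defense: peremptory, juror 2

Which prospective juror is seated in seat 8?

Removed: #1, #2, #5, #8, #9, #11, #21.
Seating in order: seats 1–8 → #3, #4, #6, #7, #10, #12, #13, #14; alternates → #15.
So seat 8 is #14.

14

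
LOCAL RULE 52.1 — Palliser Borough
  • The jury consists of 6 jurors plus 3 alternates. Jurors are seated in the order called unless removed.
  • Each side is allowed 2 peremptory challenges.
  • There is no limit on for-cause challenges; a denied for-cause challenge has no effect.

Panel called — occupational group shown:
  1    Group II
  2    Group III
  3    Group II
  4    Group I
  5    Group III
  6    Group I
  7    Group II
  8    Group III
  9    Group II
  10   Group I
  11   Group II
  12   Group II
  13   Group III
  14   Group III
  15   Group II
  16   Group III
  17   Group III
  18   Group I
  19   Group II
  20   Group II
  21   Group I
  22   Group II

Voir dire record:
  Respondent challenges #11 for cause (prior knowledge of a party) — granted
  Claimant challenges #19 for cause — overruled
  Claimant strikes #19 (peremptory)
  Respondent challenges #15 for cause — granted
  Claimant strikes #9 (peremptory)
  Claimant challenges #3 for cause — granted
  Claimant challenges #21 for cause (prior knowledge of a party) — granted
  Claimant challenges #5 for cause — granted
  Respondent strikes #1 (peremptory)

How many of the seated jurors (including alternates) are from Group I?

Removed: #1, #3, #5, #9, #11, #15, #19, #21.
Seated (9 incl. alternates): #2, #4, #6, #7, #8, #10, #12, #13, #14.
Of those, in Group I: #4, #6, #10 → 3.

3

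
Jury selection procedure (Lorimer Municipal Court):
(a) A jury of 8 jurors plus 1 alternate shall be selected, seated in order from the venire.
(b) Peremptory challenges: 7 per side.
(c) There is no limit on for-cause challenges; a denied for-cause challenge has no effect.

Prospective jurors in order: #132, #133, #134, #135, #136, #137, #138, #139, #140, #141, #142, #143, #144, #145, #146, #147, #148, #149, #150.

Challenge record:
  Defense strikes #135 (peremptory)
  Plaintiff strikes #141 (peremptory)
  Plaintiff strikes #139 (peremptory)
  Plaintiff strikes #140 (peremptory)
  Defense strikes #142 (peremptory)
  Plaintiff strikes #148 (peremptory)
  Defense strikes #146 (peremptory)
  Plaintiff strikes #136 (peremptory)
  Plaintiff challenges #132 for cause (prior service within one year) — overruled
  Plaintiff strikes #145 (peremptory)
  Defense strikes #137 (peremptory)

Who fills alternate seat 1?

150

Removed: #135, #136, #137, #139, #140, #141, #142, #145, #146, #148. (#132 stays — for-cause denied.)
Seating in order: seats 1–8 → #132, #133, #134, #138, #143, #144, #147, #149; alternates → #150.
So alternate 1 is #150.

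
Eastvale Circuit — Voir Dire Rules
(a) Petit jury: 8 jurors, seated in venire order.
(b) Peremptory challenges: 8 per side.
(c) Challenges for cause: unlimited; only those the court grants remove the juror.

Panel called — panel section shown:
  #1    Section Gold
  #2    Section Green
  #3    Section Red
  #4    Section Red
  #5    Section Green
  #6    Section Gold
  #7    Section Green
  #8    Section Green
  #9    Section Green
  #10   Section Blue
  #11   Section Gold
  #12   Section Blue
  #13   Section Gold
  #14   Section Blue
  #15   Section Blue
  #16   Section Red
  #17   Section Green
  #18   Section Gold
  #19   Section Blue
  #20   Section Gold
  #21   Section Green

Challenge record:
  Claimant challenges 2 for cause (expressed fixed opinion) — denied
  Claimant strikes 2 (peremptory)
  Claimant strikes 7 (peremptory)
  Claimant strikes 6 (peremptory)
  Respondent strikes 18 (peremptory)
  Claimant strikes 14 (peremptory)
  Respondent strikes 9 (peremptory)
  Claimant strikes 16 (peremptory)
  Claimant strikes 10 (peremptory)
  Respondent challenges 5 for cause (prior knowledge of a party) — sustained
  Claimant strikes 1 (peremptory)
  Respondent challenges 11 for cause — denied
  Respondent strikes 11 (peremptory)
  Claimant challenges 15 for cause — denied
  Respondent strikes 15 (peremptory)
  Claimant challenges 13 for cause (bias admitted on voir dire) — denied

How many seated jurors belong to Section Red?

Removed: #1, #2, #5, #6, #7, #9, #10, #11, #14, #15, #16, #18.
Seated jurors 1–8: #3, #4, #8, #12, #13, #17, #19, #20.
Of those, in Section Red: #3, #4 → 2.

2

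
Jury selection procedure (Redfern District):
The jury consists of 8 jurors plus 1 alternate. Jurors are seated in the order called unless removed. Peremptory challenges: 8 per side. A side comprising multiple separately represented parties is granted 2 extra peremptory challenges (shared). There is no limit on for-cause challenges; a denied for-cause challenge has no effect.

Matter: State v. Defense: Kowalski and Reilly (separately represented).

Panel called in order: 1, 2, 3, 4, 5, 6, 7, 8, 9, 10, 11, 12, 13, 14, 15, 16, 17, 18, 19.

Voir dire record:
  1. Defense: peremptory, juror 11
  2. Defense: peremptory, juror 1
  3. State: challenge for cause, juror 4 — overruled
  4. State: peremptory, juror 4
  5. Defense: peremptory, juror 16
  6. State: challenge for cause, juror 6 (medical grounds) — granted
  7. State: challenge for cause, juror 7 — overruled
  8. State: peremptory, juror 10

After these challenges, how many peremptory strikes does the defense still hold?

7

Defense allotment: 8 base + 2 multi-party = 10.
Defense peremptories used: #11, #1, #16 — 3.
Remaining: 10 − 3 = 7.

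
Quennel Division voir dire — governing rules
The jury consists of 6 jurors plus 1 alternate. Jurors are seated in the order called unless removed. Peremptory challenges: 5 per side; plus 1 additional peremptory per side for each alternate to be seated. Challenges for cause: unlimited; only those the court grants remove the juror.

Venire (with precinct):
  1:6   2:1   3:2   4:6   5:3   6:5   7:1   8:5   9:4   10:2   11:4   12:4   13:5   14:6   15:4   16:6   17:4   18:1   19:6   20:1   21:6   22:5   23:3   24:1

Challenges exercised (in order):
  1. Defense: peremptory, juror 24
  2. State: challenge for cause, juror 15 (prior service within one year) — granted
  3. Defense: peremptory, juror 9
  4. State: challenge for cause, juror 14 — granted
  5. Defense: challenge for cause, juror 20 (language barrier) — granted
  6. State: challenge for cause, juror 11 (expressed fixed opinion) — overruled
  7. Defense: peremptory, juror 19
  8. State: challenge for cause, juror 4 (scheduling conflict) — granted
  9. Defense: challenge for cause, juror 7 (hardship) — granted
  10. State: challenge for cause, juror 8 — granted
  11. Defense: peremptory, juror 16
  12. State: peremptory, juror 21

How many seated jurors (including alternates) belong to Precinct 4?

1

Removed: #4, #7, #8, #9, #14, #15, #16, #19, #20, #21, #24.
Seated (7 incl. alternates): #1, #2, #3, #5, #6, #10, #11.
Of those, in Precinct 4: #11 → 1.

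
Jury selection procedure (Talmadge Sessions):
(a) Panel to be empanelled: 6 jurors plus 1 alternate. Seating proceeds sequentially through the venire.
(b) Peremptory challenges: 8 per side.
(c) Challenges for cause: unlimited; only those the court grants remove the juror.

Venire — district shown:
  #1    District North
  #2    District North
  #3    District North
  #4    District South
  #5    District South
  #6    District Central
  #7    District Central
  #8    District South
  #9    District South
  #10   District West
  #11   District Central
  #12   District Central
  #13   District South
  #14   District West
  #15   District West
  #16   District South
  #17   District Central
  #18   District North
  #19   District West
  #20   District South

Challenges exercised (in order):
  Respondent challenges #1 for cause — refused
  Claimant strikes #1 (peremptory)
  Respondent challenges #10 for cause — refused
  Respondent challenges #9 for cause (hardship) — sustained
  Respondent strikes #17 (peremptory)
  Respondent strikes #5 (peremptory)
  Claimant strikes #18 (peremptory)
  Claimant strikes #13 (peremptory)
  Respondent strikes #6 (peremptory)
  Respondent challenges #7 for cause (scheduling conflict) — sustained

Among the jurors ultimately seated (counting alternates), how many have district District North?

Removed: #1, #5, #6, #7, #9, #13, #17, #18.
Seated (7 incl. alternates): #2, #3, #4, #8, #10, #11, #12.
Of those, in District North: #2, #3 → 2.

2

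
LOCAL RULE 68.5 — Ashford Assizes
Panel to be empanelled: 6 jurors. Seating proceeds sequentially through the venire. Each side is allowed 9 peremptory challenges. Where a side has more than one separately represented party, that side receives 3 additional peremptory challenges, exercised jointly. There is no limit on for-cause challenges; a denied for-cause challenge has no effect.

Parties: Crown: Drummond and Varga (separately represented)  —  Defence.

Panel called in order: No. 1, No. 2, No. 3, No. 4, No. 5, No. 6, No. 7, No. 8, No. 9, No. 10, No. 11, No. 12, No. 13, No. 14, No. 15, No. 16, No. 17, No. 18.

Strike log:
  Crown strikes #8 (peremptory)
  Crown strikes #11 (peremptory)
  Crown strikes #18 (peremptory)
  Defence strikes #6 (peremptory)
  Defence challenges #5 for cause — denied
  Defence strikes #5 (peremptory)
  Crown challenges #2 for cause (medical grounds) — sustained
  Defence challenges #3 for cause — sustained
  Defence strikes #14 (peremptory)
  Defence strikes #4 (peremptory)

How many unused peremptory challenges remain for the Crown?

Crown allotment: 9 base + 3 multi-party = 12.
Crown peremptories used: #8, #11, #18 — 3 (the for-cause on #2 doesn't count).
Remaining: 12 − 3 = 9.

9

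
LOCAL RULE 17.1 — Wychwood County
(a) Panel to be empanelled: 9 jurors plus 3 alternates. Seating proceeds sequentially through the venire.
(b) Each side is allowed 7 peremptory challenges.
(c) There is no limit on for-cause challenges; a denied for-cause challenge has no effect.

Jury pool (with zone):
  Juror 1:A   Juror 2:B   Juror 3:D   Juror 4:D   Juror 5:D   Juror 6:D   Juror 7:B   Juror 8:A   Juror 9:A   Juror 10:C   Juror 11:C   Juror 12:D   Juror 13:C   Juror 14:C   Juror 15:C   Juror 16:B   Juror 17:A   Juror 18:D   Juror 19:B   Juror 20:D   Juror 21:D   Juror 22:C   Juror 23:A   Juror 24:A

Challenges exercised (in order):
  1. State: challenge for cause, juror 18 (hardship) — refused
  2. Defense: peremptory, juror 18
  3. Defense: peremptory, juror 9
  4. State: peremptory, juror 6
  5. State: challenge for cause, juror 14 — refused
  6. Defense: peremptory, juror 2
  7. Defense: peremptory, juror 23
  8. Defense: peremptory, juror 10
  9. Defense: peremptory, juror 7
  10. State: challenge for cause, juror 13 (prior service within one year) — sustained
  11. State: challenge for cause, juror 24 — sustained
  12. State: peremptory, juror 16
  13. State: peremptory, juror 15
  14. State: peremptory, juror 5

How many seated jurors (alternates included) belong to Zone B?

1

Removed: #2, #5, #6, #7, #9, #10, #13, #15, #16, #18, #23, #24.
Seated (12 incl. alternates): #1, #3, #4, #8, #11, #12, #14, #17, #19, #20, #21, #22.
Of those, in Zone B: #19 → 1.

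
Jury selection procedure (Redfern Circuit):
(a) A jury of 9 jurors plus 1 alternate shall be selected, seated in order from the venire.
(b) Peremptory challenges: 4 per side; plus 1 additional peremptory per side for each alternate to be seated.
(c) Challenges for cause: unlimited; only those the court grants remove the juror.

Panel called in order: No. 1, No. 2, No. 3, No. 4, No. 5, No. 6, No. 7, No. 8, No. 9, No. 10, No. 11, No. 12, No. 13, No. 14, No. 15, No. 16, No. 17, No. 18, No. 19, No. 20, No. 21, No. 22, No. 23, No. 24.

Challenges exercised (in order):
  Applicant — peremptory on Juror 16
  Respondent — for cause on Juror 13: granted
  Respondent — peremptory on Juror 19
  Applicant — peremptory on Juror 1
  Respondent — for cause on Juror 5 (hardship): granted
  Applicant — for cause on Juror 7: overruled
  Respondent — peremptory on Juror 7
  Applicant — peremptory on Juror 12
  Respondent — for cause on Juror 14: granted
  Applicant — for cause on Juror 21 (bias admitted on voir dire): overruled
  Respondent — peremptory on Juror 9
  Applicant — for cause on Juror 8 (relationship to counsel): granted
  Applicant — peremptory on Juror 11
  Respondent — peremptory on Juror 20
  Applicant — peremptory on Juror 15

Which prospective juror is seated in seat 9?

22

Removed: #1, #5, #7, #8, #9, #11, #12, #13, #14, #15, #16, #19, #20. (#21 stays — for-cause denied.)
Seating in order: seats 1–9 → #2, #3, #4, #6, #10, #17, #18, #21, #22; alternates → #23.
So seat 9 is #22.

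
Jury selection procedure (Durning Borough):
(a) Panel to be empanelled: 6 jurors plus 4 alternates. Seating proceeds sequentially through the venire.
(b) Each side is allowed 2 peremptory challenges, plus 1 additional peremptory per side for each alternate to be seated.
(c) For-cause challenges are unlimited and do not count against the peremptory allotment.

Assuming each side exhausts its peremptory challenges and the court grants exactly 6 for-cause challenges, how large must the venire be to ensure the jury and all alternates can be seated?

Seats to fill: 6 + 4 alternates = 10.
Peremptories: 2 + 1×4 = 6 per side × 2 sides = 12.
For-cause removals: 6.
Minimum venire: 10 + 12 + 6 = 28.

28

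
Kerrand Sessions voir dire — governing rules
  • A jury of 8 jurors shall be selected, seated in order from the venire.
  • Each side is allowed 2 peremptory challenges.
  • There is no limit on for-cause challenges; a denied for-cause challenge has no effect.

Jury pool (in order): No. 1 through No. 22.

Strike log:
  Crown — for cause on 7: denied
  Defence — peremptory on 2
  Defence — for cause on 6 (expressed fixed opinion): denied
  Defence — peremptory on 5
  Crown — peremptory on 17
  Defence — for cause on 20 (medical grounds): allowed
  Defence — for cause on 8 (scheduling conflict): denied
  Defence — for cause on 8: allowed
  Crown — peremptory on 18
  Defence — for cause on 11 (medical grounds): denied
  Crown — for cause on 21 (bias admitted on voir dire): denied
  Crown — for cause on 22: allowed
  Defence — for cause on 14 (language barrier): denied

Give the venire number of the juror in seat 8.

11

Removed: #2, #5, #8, #17, #18, #20, #22. (#6, #7, #11, #14, #21 stay — for-cause denied.)
Seating in order: seats 1–8 → #1, #3, #4, #6, #7, #9, #10, #11.
So seat 8 is #11.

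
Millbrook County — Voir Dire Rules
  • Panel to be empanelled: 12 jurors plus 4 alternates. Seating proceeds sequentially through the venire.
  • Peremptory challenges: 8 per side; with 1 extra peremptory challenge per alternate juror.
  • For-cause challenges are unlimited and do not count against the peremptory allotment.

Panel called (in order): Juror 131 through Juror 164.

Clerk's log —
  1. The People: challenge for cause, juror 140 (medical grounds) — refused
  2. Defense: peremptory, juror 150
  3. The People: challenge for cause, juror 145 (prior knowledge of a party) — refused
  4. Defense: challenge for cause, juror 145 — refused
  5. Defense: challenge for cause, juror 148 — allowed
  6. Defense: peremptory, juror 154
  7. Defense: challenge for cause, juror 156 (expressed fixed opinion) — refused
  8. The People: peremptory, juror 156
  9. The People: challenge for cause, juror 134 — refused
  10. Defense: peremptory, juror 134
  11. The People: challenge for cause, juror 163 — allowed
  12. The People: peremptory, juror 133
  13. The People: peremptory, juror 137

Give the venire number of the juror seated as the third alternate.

149

Removed: #133, #134, #137, #148, #150, #154, #156, #163. (#140, #145 stay — for-cause denied.)
Seating in order: seats 1–12 → #131, #132, #135, #136, #138, #139, #140, #141, #142, #143, #144, #145; alternates → #146, #147, #149, #151.
So alternate 3 is #149.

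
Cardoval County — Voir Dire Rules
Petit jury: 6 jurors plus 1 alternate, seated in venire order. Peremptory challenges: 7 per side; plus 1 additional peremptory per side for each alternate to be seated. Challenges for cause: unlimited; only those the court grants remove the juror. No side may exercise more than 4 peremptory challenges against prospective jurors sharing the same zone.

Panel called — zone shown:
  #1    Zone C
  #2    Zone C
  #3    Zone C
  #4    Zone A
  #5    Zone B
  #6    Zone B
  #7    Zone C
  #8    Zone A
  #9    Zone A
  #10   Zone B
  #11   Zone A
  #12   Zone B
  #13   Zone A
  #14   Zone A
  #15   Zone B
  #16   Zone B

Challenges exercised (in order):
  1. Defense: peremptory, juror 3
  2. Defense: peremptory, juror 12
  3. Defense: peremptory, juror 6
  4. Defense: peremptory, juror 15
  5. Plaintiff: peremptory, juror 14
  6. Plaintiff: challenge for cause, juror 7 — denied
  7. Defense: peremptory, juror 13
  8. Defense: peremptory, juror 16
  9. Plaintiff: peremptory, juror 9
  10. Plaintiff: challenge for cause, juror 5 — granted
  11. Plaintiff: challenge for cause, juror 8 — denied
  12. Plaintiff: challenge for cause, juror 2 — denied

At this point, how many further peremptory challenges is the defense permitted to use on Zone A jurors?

2

Defense peremptories so far: #3, #12, #6, #15, #13, #16 — 6 of 8 used, 2 left overall.
Against Zone A: #13 — 1 used; per-zone cap 4 leaves 3.
Binding limit: min(2, 3) = 2.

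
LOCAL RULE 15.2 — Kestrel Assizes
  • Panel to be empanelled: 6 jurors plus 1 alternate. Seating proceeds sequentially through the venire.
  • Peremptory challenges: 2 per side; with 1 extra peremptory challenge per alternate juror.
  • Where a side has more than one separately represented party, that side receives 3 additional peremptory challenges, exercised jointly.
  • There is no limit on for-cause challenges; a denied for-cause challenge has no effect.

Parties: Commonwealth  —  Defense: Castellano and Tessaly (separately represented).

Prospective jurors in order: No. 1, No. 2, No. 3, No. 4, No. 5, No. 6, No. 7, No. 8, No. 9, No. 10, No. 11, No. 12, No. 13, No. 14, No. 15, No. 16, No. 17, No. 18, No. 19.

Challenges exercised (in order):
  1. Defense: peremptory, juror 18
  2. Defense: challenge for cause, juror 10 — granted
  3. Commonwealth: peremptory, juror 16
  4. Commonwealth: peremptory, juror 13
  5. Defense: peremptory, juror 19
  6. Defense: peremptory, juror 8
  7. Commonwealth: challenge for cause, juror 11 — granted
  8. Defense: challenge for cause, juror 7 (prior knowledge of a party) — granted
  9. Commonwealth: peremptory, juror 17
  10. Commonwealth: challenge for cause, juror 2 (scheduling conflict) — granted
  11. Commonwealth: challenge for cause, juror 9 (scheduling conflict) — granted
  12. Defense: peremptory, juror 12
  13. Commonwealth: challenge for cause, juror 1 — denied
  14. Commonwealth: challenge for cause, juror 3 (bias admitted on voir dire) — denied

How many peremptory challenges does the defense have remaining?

2

Defense allotment: 2 base + 1 × 1 alternate + 3 multi-party = 6.
Defense peremptories used: #18, #19, #8, #12 — 4 (for-cause on #10, #7 don't count).
Remaining: 6 − 4 = 2.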